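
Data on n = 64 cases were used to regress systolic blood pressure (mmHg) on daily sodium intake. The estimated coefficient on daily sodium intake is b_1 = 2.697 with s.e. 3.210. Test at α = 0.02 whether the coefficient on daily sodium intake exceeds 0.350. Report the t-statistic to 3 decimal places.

t = 0.731

H₀: β₁ = 0.350 vs H₁: β₁ > 0.350.
t = (b_1 − β₁⁰)/SE = (2.697 − 0.350) / 3.210 = 0.731.
df = n − 2 = 64 − 2 = 62.
One-sided p ≈ 0.2337, which is ≥ 0.02, so fail to reject H₀.
The data do not give significant evidence that the true slope on daily sodium intake exceeds 0.350 mmHg per unit.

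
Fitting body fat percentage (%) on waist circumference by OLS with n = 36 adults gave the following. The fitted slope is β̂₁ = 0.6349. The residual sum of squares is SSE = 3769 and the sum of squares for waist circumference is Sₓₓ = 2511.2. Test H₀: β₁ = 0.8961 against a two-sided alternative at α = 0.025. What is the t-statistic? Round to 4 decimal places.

MSE = SSE/(n − 2) = 3769/34 = 110.853.
SE(β̂₁) = √(MSE/Sₓₓ) = √(110.853/2511.2) = 0.210103.
t = (0.6349 − 0.8961) / 0.210103 = -1.2432.
df = n − 2 = 34.
Two-sided p ≈ 0.2223, which is ≥ 0.025, so fail to reject H₀.
The data are consistent with a true slope of 0.8961 % per unit of waist circumference.

t = -1.2432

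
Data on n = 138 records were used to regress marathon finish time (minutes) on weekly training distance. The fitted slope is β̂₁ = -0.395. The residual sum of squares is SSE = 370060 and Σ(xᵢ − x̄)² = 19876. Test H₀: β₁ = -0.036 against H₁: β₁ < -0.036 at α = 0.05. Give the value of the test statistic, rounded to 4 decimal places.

MSE = SSE/(n − 2) = 370060/136 = 2721.03.
SE(β̂₁) = √(MSE/Sₓₓ) = √(2721.03/19876) = 0.37.
t = (-0.395 − (-0.036)) / 0.37 = -0.9703.
df = n − 2 = 136.
One-sided p ≈ 0.1668, which is ≥ 0.05, so fail to reject H₀.
The data do not give significant evidence that the true slope on weekly training distance is below -0.036 minutes per unit.

t = -0.9703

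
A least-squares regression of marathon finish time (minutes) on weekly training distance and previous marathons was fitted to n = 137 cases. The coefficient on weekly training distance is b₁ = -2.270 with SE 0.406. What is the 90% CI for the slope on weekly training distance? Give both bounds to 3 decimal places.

df = n − k − 1 = 137 − 2 − 1 = 134.
t* = t_{0.05, 134} = 1.656305.
Margin = t* × SE = 1.656305 × 0.406 = 0.67246.
CI: -2.270 ± 0.67246 → (-2.942, -1.598).
With 90% confidence, each one-unit increase in weekly training distance is associated with a change of between -2.942 and -1.598 minutes in marathon finish time, holding the other predictors fixed.

(-2.942, -1.598)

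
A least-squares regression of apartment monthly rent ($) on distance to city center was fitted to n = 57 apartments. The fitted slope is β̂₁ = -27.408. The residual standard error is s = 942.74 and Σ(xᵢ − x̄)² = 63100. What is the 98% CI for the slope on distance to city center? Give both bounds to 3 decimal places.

(-36.400, -18.416)

SE(β̂₁) = s/√Sₓₓ = 942.74/√63100 = 3.75299.
df = n − 2 = 55.
t* = t_{0.01, 55} = 2.396081.
Margin = t* × SE = 2.396081 × 3.75299 = 8.99247.
CI: -27.408 ± 8.99247 → (-36.400, -18.416).
With 98% confidence, each one-unit increase in distance to city center is associated with a change of between -36.400 and -18.416 $ in apartment monthly rent.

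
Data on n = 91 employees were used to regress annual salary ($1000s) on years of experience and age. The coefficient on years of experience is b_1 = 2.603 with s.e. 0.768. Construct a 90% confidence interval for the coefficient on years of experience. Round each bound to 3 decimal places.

df = n − k − 1 = 91 − 2 − 1 = 88.
t* = t_{0.05, 88} = 1.662354.
Margin = t* × SE = 1.662354 × 0.768 = 1.27669.
CI: 2.603 ± 1.27669 → (1.326, 3.880).
With 90% confidence, each one-unit increase in years of experience is associated with a change of between 1.326 and 3.880 $1000s in annual salary, holding the other predictors fixed.

(1.326, 3.880)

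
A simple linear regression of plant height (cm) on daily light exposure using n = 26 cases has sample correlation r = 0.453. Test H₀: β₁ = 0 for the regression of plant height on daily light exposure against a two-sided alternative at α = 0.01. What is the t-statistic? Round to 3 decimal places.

t = 2.489

t = r·√(n − 2)/√(1 − r²) = 0.453·√24/√0.794791 = 2.489.
df = n − 2 = 24.
Two-sided p ≈ 0.0201, which is ≥ 0.01, so fail to reject H₀.
The data do not give significant evidence of a linear association between daily light exposure and plant height.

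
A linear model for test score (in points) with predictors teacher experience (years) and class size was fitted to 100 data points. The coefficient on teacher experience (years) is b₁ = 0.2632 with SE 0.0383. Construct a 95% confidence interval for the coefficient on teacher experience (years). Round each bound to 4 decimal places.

(0.1872, 0.3392)

df = n − k − 1 = 100 − 2 − 1 = 97.
t* = t_{0.025, 97} = 1.984723.
Margin = t* × SE = 1.984723 × 0.0383 = 0.076015.
CI: 0.2632 ± 0.076015 → (0.1872, 0.3392).
With 95% confidence, each one-unit increase in teacher experience (years) is associated with a change of between 0.1872 and 0.3392 points in test score, holding the other predictors fixed.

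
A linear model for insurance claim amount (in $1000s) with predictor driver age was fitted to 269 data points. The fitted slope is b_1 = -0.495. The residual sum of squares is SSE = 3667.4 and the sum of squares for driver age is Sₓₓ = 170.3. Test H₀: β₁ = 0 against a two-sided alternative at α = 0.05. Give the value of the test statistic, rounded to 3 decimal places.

MSE = SSE/(n − 2) = 3667.4/267 = 13.7356.
SE(b_1) = √(MSE/Sₓₓ) = √(13.7356/170.3) = 0.283999.
t = -0.495 / 0.283999 = -1.743.
df = n − 2 = 267.
Two-sided p ≈ 0.0825, which is ≥ 0.05, so fail to reject H₀.
The data do not give significant evidence of an association between driver age and insurance claim amount.

t = -1.743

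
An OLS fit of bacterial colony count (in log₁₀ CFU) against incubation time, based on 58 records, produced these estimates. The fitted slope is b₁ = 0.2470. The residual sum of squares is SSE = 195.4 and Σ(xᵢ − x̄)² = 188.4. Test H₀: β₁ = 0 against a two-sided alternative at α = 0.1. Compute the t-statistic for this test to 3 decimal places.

t = 1.815

MSE = SSE/(n − 2) = 195.4/56 = 3.48929.
SE(b₁) = √(MSE/Sₓₓ) = √(3.48929/188.4) = 0.136091.
t = 0.2470 / 0.136091 = 1.815.
df = n − 2 = 56.
Two-sided p ≈ 0.0749, which is < 0.1, so reject H₀.
There is evidence that incubation time is associated with bacterial colony count.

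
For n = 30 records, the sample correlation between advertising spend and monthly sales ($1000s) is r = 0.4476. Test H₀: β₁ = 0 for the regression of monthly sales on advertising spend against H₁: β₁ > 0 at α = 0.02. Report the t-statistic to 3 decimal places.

t = r·√(n − 2)/√(1 − r²) = 0.4476·√28/√0.799654 = 2.649.
df = n − 2 = 28.
One-sided p ≈ 0.0066, which is < 0.02, so reject H₀.
There is evidence of a linear association between advertising spend and monthly sales.

t = 2.649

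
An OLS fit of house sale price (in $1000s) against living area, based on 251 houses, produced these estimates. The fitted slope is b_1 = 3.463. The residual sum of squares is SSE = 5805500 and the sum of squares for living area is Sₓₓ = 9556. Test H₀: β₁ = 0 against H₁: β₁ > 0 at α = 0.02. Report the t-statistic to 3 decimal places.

t = 2.217

MSE = SSE/(n − 2) = 5805500/249 = 23315.3.
SE(b_1) = √(MSE/Sₓₓ) = √(23315.3/9556) = 1.562.
t = 3.463 / 1.562 = 2.217.
df = n − 2 = 249.
One-sided p ≈ 0.0138, which is < 0.02, so reject H₀.
There is evidence that the true slope on living area is positive.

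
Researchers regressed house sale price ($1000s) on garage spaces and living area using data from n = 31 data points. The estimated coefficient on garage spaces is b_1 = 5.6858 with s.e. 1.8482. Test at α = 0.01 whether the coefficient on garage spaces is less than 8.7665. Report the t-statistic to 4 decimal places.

t = -1.6669

H₀: β₁ = 8.7665 vs H₁: β₁ < 8.7665.
t = (b_1 − β₁⁰)/SE = (5.6858 − 8.7665) / 1.8482 = -1.6669.
df = n − k − 1 = 31 − 2 − 1 = 28.
One-sided p ≈ 0.0533, which is ≥ 0.01, so fail to reject H₀.
The data do not give significant evidence that the true slope on garage spaces is below 8.7665 $1000s per unit, holding the other predictors fixed.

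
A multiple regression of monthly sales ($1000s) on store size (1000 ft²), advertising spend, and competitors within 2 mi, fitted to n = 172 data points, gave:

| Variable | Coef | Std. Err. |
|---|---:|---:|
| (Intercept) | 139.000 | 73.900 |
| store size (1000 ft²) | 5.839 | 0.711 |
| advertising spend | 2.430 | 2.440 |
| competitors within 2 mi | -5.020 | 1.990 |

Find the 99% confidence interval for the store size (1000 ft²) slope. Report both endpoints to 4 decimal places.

(3.9866, 7.6914)

Read off: b = 5.839, SE = 0.711 for store size (1000 ft²).
df = n − k − 1 = 172 − 3 − 1 = 168.
t* = t_{0.005, 168} = 2.60541.
Margin = t* × SE = 2.60541 × 0.711 = 1.852447.
CI: 5.839 ± 1.852447 → (3.9866, 7.6914).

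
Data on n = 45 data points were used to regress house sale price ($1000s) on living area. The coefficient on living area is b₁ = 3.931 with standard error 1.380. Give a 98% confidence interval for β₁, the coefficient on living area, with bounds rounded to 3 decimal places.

(0.597, 7.265)

df = n − 2 = 45 − 2 = 43.
t* = t_{0.01, 43} = 2.41625.
Margin = t* × SE = 2.41625 × 1.380 = 3.33443.
CI: 3.931 ± 3.33443 → (0.597, 7.265).
With 98% confidence, each one-unit increase in living area is associated with a change of between 0.597 and 7.265 $1000s in house sale price.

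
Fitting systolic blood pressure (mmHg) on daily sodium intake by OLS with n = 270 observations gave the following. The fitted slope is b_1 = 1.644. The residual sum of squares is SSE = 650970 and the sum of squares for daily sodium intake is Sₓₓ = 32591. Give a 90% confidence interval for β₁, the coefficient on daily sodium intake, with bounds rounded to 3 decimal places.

(1.193, 2.095)

MSE = SSE/(n − 2) = 650970/268 = 2428.99.
SE(b_1) = √(MSE/Sₓₓ) = √(2428.99/32591) = 0.273001.
df = n − 2 = 268.
t* = t_{0.05, 268} = 1.650559.
Margin = t* × SE = 1.650559 × 0.273001 = 0.45060.
CI: 1.644 ± 0.45060 → (1.193, 2.095).
With 90% confidence, each one-unit increase in daily sodium intake is associated with a change of between 1.193 and 2.095 mmHg in systolic blood pressure.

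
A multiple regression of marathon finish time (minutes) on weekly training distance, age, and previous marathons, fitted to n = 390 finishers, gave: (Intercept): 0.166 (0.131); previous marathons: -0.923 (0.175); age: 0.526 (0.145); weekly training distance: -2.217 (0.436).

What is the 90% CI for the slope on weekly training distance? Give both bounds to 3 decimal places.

(-2.936, -1.498)

Read off: b = -2.217, SE = 0.436 for weekly training distance.
df = n − k − 1 = 390 − 3 − 1 = 386.
t* = t_{0.05, 386} = 1.648811.
Margin = t* × SE = 1.648811 × 0.436 = 0.71888.
CI: -2.217 ± 0.71888 → (-2.936, -1.498).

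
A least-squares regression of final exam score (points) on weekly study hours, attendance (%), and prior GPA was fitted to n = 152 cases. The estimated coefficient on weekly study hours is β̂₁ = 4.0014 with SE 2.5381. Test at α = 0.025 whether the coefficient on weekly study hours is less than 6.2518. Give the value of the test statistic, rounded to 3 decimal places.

H₀: β₁ = 6.2518 vs H₁: β₁ < 6.2518.
t = (β̂₁ − β₁⁰)/SE = (4.0014 − 6.2518) / 2.5381 = -0.887.
df = n − k − 1 = 152 − 3 − 1 = 148.
One-sided p ≈ 0.1884, which is ≥ 0.025, so fail to reject H₀.
The data do not give significant evidence that the true slope on weekly study hours is below 6.2518 points per unit, holding the other predictors fixed.

t = -0.887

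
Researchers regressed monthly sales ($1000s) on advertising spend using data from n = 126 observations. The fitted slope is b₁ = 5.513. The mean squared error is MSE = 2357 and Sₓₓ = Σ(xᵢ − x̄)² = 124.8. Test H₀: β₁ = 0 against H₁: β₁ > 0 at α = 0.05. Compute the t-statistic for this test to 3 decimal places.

SE(b₁) = √(MSE/Sₓₓ) = √(2357/124.8) = 4.34583.
t = 5.513 / 4.34583 = 1.269.
df = n − 2 = 124.
One-sided p ≈ 0.1035, which is ≥ 0.05, so fail to reject H₀.
The data do not give significant evidence that the true slope on advertising spend is positive.

t = 1.269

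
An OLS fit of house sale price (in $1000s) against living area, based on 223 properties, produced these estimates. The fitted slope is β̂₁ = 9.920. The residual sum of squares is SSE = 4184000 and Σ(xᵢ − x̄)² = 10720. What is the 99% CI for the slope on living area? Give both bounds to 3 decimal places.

MSE = SSE/(n − 2) = 4184000/221 = 18932.1.
SE(β̂₁) = √(MSE/Sₓₓ) = √(18932.1/10720) = 1.32893.
df = n − 2 = 221.
t* = t_{0.005, 221} = 2.598258.
Margin = t* × SE = 2.598258 × 1.32893 = 3.45290.
CI: 9.920 ± 3.45290 → (6.467, 13.373).
With 99% confidence, each one-unit increase in living area is associated with a change of between 6.467 and 13.373 $1000s in house sale price.

(6.467, 13.373)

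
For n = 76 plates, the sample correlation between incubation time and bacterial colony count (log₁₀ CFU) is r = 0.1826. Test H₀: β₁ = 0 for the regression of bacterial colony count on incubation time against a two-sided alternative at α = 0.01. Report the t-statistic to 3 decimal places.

t = 1.598

t = r·√(n − 2)/√(1 − r²) = 0.1826·√74/√0.966657 = 1.598.
df = n − 2 = 74.
Two-sided p ≈ 0.1144, which is ≥ 0.01, so fail to reject H₀.
The data do not give significant evidence of a linear association between incubation time and bacterial colony count.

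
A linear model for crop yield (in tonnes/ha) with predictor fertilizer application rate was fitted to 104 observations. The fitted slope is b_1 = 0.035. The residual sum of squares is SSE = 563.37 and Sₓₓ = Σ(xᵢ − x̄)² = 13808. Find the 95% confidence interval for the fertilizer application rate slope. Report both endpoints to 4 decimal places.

MSE = SSE/(n − 2) = 563.37/102 = 5.52324.
SE(b_1) = √(MSE/Sₓₓ) = √(5.52324/13808) = 0.0200001.
df = n − 2 = 102.
t* = t_{0.025, 102} = 1.983495.
Margin = t* × SE = 1.983495 × 0.0200001 = 0.039670.
CI: 0.035 ± 0.039670 → (-0.0047, 0.0747).
With 95% confidence, each one-unit increase in fertilizer application rate is associated with a change of between -0.0047 and 0.0747 tonnes/ha in crop yield.

(-0.0047, 0.0747)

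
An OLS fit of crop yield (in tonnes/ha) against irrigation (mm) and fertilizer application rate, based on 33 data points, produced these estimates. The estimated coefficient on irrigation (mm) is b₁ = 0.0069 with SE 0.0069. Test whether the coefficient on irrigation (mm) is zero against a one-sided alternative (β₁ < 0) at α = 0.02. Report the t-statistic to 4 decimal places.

t = 1.0000

H₀: β₁ = 0 vs H₁: β₁ < 0.
t = (b₁ − β₁⁰)/SE = 0.0069 / 0.0069 = 1.0000.
df = n − k − 1 = 33 − 2 − 1 = 30.
One-sided p ≈ 0.8373, which is ≥ 0.02, so fail to reject H₀.
The data do not give significant evidence that the true slope on irrigation (mm) is negative, holding the other predictors fixed.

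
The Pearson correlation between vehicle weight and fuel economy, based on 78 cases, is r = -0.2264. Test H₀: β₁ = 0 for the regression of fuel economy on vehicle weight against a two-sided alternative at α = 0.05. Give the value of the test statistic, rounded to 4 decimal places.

t = r·√(n − 2)/√(1 − r²) = -0.2264·√76/√0.948743 = -2.0263.
df = n − 2 = 76.
Two-sided p ≈ 0.0462, which is < 0.05, so reject H₀.
There is evidence of a linear association between vehicle weight and fuel economy.

t = -2.0263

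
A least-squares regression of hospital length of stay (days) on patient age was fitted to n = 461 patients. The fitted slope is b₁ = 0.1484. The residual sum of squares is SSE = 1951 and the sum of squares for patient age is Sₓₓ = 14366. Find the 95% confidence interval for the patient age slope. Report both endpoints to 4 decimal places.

(0.1146, 0.1822)

MSE = SSE/(n − 2) = 1951/459 = 4.25054.
SE(b₁) = √(MSE/Sₓₓ) = √(4.25054/14366) = 0.017201.
df = n − 2 = 459.
t* = t_{0.025, 459} = 1.965146.
Margin = t* × SE = 1.965146 × 0.017201 = 0.033803.
CI: 0.1484 ± 0.033803 → (0.1146, 0.1822).
With 95% confidence, each one-unit increase in patient age is associated with a change of between 0.1146 and 0.1822 days in hospital length of stay.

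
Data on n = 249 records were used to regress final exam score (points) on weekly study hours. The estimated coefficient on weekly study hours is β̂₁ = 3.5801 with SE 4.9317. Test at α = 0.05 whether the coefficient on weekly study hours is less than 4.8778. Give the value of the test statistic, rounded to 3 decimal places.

t = -0.263

H₀: β₁ = 4.8778 vs H₁: β₁ < 4.8778.
t = (β̂₁ − β₁⁰)/SE = (3.5801 − 4.8778) / 4.9317 = -0.263.
df = n − 2 = 249 − 2 = 247.
One-sided p ≈ 0.3963, which is ≥ 0.05, so fail to reject H₀.
The data do not give significant evidence that the true slope on weekly study hours is below 4.8778 points per unit.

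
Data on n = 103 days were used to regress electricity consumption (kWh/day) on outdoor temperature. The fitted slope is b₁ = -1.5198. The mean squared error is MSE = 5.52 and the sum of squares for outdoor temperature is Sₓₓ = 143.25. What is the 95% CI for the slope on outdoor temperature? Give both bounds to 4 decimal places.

(-1.9092, -1.1304)

SE(b₁) = √(MSE/Sₓₓ) = √(5.52/143.25) = 0.196301.
df = n − 2 = 101.
t* = t_{0.025, 101} = 1.983731.
Margin = t* × SE = 1.983731 × 0.196301 = 0.389408.
CI: -1.5198 ± 0.389408 → (-1.9092, -1.1304).
With 95% confidence, each one-unit increase in outdoor temperature is associated with a change of between -1.9092 and -1.1304 kWh/day in electricity consumption.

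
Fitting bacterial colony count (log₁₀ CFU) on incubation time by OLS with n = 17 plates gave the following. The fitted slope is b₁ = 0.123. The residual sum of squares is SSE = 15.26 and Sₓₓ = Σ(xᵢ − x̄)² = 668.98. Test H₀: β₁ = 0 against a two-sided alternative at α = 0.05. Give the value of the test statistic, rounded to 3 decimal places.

t = 3.154

MSE = SSE/(n − 2) = 15.26/15 = 1.01733.
SE(b₁) = √(MSE/Sₓₓ) = √(1.01733/668.98) = 0.0389964.
t = 0.123 / 0.0389964 = 3.154.
df = n − 2 = 15.
Two-sided p ≈ 0.0066, which is < 0.05, so reject H₀.
There is evidence that incubation time is associated with bacterial colony count.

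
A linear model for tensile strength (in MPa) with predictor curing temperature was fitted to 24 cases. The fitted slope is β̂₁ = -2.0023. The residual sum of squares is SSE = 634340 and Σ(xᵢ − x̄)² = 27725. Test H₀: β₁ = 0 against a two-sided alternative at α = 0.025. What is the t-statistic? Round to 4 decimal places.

t = -1.9634

MSE = SSE/(n − 2) = 634340/22 = 28833.6.
SE(β̂₁) = √(MSE/Sₓₓ) = √(28833.6/27725) = 1.0198.
t = -2.0023 / 1.0198 = -1.9634.
df = n − 2 = 22.
Two-sided p ≈ 0.0624, which is ≥ 0.025, so fail to reject H₀.
The data do not give significant evidence of an association between curing temperature and tensile strength.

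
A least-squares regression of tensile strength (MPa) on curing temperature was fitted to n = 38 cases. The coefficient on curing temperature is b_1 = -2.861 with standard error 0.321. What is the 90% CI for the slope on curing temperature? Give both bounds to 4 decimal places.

df = n − 2 = 38 − 2 = 36.
t* = t_{0.05, 36} = 1.688298.
Margin = t* × SE = 1.688298 × 0.321 = 0.541944.
CI: -2.861 ± 0.541944 → (-3.4029, -2.3191).
With 90% confidence, each one-unit increase in curing temperature is associated with a change of between -3.4029 and -2.3191 MPa in tensile strength.

(-3.4029, -2.3191)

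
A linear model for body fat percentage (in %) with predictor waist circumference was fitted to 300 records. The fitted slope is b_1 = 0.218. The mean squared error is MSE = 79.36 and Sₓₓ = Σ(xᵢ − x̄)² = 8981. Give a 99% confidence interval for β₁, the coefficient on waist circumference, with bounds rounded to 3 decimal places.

(-0.026, 0.462)

SE(b_1) = √(MSE/Sₓₓ) = √(79.36/8981) = 0.0940023.
df = n − 2 = 298.
t* = t_{0.005, 298} = 2.592428.
Margin = t* × SE = 2.592428 × 0.0940023 = 0.24369.
CI: 0.218 ± 0.24369 → (-0.026, 0.462).
With 99% confidence, each one-unit increase in waist circumference is associated with a change of between -0.026 and 0.462 % in body fat percentage.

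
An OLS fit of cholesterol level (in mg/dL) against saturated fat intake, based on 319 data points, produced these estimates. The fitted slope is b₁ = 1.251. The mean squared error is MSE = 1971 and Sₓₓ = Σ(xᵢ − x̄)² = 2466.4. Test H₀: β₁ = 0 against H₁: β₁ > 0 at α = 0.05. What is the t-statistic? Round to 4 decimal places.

t = 1.3994

SE(b₁) = √(MSE/Sₓₓ) = √(1971/2466.4) = 0.893947.
t = 1.251 / 0.893947 = 1.3994.
df = n − 2 = 317.
One-sided p ≈ 0.0813, which is ≥ 0.05, so fail to reject H₀.
The data do not give significant evidence that the true slope on saturated fat intake is positive.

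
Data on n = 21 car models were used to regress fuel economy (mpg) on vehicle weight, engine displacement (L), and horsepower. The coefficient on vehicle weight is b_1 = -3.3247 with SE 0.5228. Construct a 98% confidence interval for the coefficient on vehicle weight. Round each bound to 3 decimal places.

(-4.667, -1.983)

df = n − k − 1 = 21 − 3 − 1 = 17.
t* = t_{0.01, 17} = 2.566934.
Margin = t* × SE = 2.566934 × 0.5228 = 1.34199.
CI: -3.3247 ± 1.34199 → (-4.667, -1.983).
With 98% confidence, each one-unit increase in vehicle weight is associated with a change of between -4.667 and -1.983 mpg in fuel economy, holding the other predictors fixed.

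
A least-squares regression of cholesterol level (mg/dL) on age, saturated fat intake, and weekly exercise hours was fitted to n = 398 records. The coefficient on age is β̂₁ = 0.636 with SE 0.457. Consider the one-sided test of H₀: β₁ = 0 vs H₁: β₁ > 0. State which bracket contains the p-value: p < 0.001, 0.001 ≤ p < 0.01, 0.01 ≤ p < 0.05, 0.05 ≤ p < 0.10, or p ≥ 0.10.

0.05 ≤ p < 0.10

t = 0.636 / 0.457 = 1.392.
df = n − k − 1 = 398 − 3 − 1 = 394.
One-sided p = P(T_{394} > t) ≈ 0.0824.
So 0.05 ≤ p < 0.10.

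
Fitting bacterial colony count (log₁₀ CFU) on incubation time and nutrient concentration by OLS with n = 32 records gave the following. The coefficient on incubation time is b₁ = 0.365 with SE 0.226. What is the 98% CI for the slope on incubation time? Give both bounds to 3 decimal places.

(-0.191, 0.921)

df = n − k − 1 = 32 − 2 − 1 = 29.
t* = t_{0.01, 29} = 2.462021.
Margin = t* × SE = 2.462021 × 0.226 = 0.55642.
CI: 0.365 ± 0.55642 → (-0.191, 0.921).
With 98% confidence, each one-unit increase in incubation time is associated with a change of between -0.191 and 0.921 log₁₀ CFU in bacterial colony count, holding the other predictors fixed.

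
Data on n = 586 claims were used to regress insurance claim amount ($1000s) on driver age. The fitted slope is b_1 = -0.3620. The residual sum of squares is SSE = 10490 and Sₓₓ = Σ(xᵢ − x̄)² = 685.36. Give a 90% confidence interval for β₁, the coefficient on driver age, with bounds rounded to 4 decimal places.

MSE = SSE/(n − 2) = 10490/584 = 17.9623.
SE(b_1) = √(MSE/Sₓₓ) = √(17.9623/685.36) = 0.161891.
df = n − 2 = 584.
t* = t_{0.05, 584} = 1.647467.
Margin = t* × SE = 1.647467 × 0.161891 = 0.266710.
CI: -0.3620 ± 0.266710 → (-0.6287, -0.0953).
With 90% confidence, each one-unit increase in driver age is associated with a change of between -0.6287 and -0.0953 $1000s in insurance claim amount.

(-0.6287, -0.0953)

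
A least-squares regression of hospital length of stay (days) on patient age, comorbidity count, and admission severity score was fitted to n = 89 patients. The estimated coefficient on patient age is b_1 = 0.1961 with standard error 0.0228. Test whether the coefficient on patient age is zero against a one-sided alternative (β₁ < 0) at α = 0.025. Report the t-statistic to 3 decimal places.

t = 8.601

H₀: β₁ = 0 vs H₁: β₁ < 0.
t = (b_1 − β₁⁰)/SE = 0.1961 / 0.0228 = 8.601.
df = n − k − 1 = 89 − 3 − 1 = 85.
One-sided p ≈ 1.0000, which is ≥ 0.025, so fail to reject H₀.
The data do not give significant evidence that the true slope on patient age is negative, holding the other predictors fixed.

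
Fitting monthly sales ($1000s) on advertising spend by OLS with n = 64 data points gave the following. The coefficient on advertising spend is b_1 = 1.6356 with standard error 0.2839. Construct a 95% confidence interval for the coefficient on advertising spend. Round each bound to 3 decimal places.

(1.068, 2.203)

df = n − 2 = 64 − 2 = 62.
t* = t_{0.025, 62} = 1.998972.
Margin = t* × SE = 1.998972 × 0.2839 = 0.56751.
CI: 1.6356 ± 0.56751 → (1.068, 2.203).
With 95% confidence, each one-unit increase in advertising spend is associated with a change of between 1.068 and 2.203 $1000s in monthly sales.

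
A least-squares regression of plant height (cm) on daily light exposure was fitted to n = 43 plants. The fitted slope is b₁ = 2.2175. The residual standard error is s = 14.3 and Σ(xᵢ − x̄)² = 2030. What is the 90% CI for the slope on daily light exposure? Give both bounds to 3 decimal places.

SE(b₁) = s/√Sₓₓ = 14.3/√2030 = 0.317386.
df = n − 2 = 41.
t* = t_{0.05, 41} = 1.682878.
Margin = t* × SE = 1.682878 × 0.317386 = 0.53412.
CI: 2.2175 ± 0.53412 → (1.683, 2.752).
With 90% confidence, each one-unit increase in daily light exposure is associated with a change of between 1.683 and 2.752 cm in plant height.

(1.683, 2.752)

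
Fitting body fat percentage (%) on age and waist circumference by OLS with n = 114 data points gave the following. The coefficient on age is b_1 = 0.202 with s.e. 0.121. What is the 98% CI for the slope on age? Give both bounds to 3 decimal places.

df = n − k − 1 = 114 − 2 − 1 = 111.
t* = t_{0.01, 111} = 2.360412.
Margin = t* × SE = 2.360412 × 0.121 = 0.28561.
CI: 0.202 ± 0.28561 → (-0.084, 0.488).
With 98% confidence, each one-unit increase in age is associated with a change of between -0.084 and 0.488 % in body fat percentage, holding the other predictors fixed.

(-0.084, 0.488)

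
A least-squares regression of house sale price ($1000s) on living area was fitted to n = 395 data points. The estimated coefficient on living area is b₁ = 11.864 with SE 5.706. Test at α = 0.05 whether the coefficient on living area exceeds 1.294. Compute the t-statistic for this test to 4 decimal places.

t = 1.8524

H₀: β₁ = 1.294 vs H₁: β₁ > 1.294.
t = (b₁ − β₁⁰)/SE = (11.864 − 1.294) / 5.706 = 1.8524.
df = n − 2 = 395 − 2 = 393.
One-sided p ≈ 0.0324, which is < 0.05, so reject H₀.
There is evidence that the true slope on living area exceeds 1.294 $1000s per unit.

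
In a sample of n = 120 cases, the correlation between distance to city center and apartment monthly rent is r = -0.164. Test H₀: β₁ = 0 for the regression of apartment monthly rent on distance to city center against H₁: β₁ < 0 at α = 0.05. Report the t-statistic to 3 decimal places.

t = -1.806

t = r·√(n − 2)/√(1 − r²) = -0.164·√118/√0.973104 = -1.806.
df = n − 2 = 118.
One-sided p ≈ 0.0367, which is < 0.05, so reject H₀.
There is evidence of a linear association between distance to city center and apartment monthly rent.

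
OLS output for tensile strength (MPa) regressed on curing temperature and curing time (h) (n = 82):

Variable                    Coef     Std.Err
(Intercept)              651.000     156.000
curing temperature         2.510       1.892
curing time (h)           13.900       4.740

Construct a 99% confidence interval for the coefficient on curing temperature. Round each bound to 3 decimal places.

(-2.484, 7.504)

Read off: b = 2.510, SE = 1.892 for curing temperature.
df = n − k − 1 = 82 − 2 − 1 = 79.
t* = t_{0.005, 79} = 2.639505.
Margin = t* × SE = 2.639505 × 1.892 = 4.99394.
CI: 2.510 ± 4.99394 → (-2.484, 7.504).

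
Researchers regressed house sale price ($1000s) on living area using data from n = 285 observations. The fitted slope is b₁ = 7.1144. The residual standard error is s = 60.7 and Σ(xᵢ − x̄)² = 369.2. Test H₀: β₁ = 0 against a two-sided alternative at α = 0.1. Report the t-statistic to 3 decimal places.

SE(b₁) = s/√Sₓₓ = 60.7/√369.2 = 3.15906.
t = 7.1144 / 3.15906 = 2.252.
df = n − 2 = 283.
Two-sided p ≈ 0.0251, which is < 0.1, so reject H₀.
There is evidence that living area is associated with house sale price.

t = 2.252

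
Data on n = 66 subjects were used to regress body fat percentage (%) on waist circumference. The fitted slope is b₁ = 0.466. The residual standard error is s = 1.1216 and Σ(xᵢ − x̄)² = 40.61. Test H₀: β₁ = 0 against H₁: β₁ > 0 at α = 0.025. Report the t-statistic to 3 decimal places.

t = 2.648

SE(b₁) = s/√Sₓₓ = 1.1216/√40.61 = 0.176004.
t = 0.466 / 0.176004 = 2.648.
df = n − 2 = 64.
One-sided p ≈ 0.0051, which is < 0.025, so reject H₀.
There is evidence that the true slope on waist circumference is positive.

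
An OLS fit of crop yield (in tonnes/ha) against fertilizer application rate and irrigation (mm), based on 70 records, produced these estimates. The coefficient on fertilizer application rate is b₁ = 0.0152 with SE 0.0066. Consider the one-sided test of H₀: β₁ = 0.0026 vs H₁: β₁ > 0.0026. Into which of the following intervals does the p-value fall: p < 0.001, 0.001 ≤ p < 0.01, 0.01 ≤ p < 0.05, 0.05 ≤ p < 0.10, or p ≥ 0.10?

0.01 ≤ p < 0.05

t = (0.0152 − 0.0026) / 0.0066 = 1.909.
df = n − k − 1 = 70 − 2 − 1 = 67.
One-sided p = P(T_{67} > t) ≈ 0.0303.
So 0.01 ≤ p < 0.05.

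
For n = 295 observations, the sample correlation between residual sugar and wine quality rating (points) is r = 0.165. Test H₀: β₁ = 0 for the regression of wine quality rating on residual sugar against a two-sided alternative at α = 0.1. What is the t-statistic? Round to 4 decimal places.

t = r·√(n − 2)/√(1 − r²) = 0.165·√293/√0.972775 = 2.8636.
df = n − 2 = 293.
Two-sided p ≈ 0.0045, which is < 0.1, so reject H₀.
There is evidence of a linear association between residual sugar and wine quality rating.

t = 2.8636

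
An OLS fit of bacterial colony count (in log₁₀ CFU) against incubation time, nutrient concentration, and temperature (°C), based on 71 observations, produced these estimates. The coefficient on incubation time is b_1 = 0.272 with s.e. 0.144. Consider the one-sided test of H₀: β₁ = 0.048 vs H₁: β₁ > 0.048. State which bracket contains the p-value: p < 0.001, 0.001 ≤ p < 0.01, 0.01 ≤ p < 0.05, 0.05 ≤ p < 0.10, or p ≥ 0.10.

t = (0.272 − 0.048) / 0.144 = 1.556.
df = n − k − 1 = 71 − 3 − 1 = 67.
One-sided p = P(T_{67} > t) ≈ 0.0623.
So 0.05 ≤ p < 0.10.

0.05 ≤ p < 0.10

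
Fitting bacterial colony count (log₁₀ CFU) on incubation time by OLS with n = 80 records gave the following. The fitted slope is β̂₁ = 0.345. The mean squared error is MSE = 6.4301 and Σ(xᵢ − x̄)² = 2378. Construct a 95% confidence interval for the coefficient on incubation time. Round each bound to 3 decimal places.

SE(β̂₁) = √(MSE/Sₓₓ) = √(6.4301/2378) = 0.052.
df = n − 2 = 78.
t* = t_{0.025, 78} = 1.990847.
Margin = t* × SE = 1.990847 × 0.052 = 0.10352.
CI: 0.345 ± 0.10352 → (0.241, 0.449).
With 95% confidence, each one-unit increase in incubation time is associated with a change of between 0.241 and 0.449 log₁₀ CFU in bacterial colony count.

(0.241, 0.449)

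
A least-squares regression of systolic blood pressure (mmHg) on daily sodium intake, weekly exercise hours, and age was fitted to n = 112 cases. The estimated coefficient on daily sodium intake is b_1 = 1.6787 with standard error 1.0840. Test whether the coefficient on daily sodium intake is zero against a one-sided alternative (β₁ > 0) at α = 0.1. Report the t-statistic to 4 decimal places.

t = 1.5486

H₀: β₁ = 0 vs H₁: β₁ > 0.
t = (b_1 − β₁⁰)/SE = 1.6787 / 1.0840 = 1.5486.
df = n − k − 1 = 112 − 3 − 1 = 108.
One-sided p ≈ 0.0622, which is < 0.1, so reject H₀.
There is evidence that the true slope on daily sodium intake is positive, holding the other predictors fixed.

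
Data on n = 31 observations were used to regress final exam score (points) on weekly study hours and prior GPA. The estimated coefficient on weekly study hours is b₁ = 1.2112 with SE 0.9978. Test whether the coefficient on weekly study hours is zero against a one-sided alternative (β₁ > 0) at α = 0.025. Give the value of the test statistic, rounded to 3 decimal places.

t = 1.214

H₀: β₁ = 0 vs H₁: β₁ > 0.
t = (b₁ − β₁⁰)/SE = 1.2112 / 0.9978 = 1.214.
df = n − k − 1 = 31 − 2 − 1 = 28.
One-sided p ≈ 0.1175, which is ≥ 0.025, so fail to reject H₀.
The data do not give significant evidence that the true slope on weekly study hours is positive, holding the other predictors fixed.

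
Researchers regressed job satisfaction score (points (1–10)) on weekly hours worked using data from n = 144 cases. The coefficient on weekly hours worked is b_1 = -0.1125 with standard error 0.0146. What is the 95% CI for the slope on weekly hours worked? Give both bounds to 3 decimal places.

df = n − 2 = 144 − 2 = 142.
t* = t_{0.025, 142} = 1.976811.
Margin = t* × SE = 1.976811 × 0.0146 = 0.02886.
CI: -0.1125 ± 0.02886 → (-0.141, -0.084).
With 95% confidence, each one-unit increase in weekly hours worked is associated with a change of between -0.141 and -0.084 points (1–10) in job satisfaction score.

(-0.141, -0.084)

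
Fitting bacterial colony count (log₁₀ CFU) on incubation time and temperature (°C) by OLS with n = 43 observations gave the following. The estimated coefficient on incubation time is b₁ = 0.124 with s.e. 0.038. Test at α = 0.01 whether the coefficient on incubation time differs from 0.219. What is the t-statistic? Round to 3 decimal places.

t = -2.500

H₀: β₁ = 0.219 vs H₁: β₁ ≠ 0.219.
t = (b₁ − β₁⁰)/SE = (0.124 − 0.219) / 0.038 = -2.500.
df = n − k − 1 = 43 − 2 − 1 = 40.
Two-sided p ≈ 0.0166, which is ≥ 0.01, so fail to reject H₀.
The data are consistent with a true slope of 0.219 log₁₀ CFU per unit of incubation time, holding the other predictors fixed.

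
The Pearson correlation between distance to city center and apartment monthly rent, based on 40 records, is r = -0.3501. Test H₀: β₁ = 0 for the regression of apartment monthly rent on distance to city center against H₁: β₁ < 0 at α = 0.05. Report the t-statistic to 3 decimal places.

t = r·√(n − 2)/√(1 − r²) = -0.3501·√38/√0.87743 = -2.304.
df = n − 2 = 38.
One-sided p ≈ 0.0134, which is < 0.05, so reject H₀.
There is evidence of a linear association between distance to city center and apartment monthly rent.

t = -2.304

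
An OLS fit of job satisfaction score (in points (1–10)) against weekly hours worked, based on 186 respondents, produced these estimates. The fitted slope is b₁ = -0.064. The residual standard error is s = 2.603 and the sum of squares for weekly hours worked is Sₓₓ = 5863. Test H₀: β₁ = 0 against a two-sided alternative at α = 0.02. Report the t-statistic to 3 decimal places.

SE(b₁) = s/√Sₓₓ = 2.603/√5863 = 0.0339949.
t = -0.064 / 0.0339949 = -1.883.
df = n − 2 = 184.
Two-sided p ≈ 0.0613, which is ≥ 0.02, so fail to reject H₀.
The data do not give significant evidence of an association between weekly hours worked and job satisfaction score.

t = -1.883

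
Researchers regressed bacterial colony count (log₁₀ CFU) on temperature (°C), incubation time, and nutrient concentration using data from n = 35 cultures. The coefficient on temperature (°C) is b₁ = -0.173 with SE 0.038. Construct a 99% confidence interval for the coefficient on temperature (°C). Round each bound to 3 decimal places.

(-0.277, -0.069)

df = n − k − 1 = 35 − 3 − 1 = 31.
t* = t_{0.005, 31} = 2.744042.
Margin = t* × SE = 2.744042 × 0.038 = 0.10427.
CI: -0.173 ± 0.10427 → (-0.277, -0.069).
With 99% confidence, each one-unit increase in temperature (°C) is associated with a change of between -0.277 and -0.069 log₁₀ CFU in bacterial colony count, holding the other predictors fixed.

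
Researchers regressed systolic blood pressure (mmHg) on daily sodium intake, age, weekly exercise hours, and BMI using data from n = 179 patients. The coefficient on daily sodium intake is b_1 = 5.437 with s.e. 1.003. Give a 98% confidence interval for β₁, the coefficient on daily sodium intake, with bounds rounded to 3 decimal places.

(3.082, 7.792)

df = n − k − 1 = 179 − 4 − 1 = 174.
t* = t_{0.01, 174} = 2.34797.
Margin = t* × SE = 2.34797 × 1.003 = 2.35501.
CI: 5.437 ± 2.35501 → (3.082, 7.792).
With 98% confidence, each one-unit increase in daily sodium intake is associated with a change of between 3.082 and 7.792 mmHg in systolic blood pressure, holding the other predictors fixed.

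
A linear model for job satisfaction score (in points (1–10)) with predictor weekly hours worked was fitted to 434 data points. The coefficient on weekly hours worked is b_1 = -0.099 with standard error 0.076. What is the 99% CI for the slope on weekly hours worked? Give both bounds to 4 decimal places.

(-0.2956, 0.0976)

df = n − 2 = 434 − 2 = 432.
t* = t_{0.005, 432} = 2.587258.
Margin = t* × SE = 2.587258 × 0.076 = 0.196632.
CI: -0.099 ± 0.196632 → (-0.2956, 0.0976).
With 99% confidence, each one-unit increase in weekly hours worked is associated with a change of between -0.2956 and 0.0976 points (1–10) in job satisfaction score.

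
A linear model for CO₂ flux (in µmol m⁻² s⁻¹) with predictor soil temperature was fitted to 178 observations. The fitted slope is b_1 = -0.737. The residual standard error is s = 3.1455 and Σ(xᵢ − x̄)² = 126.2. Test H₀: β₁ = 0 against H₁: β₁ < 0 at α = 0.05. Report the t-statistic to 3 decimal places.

SE(b_1) = s/√Sₓₓ = 3.1455/√126.2 = 0.280001.
t = -0.737 / 0.280001 = -2.632.
df = n − 2 = 176.
One-sided p ≈ 0.0046, which is < 0.05, so reject H₀.
There is evidence that the true slope on soil temperature is negative.

t = -2.632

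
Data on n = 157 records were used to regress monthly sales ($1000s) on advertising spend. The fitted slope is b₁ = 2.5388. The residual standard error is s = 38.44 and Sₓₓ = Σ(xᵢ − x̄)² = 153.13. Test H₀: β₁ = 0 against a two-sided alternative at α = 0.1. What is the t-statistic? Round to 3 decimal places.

SE(b₁) = s/√Sₓₓ = 38.44/√153.13 = 3.10637.
t = 2.5388 / 3.10637 = 0.817.
df = n − 2 = 155.
Two-sided p ≈ 0.4150, which is ≥ 0.1, so fail to reject H₀.
The data do not give significant evidence of an association between advertising spend and monthly sales.

t = 0.817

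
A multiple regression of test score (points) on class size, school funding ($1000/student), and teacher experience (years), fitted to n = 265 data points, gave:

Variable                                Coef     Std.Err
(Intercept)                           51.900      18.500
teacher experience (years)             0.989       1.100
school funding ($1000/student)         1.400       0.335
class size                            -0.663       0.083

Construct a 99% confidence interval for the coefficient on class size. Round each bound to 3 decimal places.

(-0.878, -0.448)

Read off: b = -0.663, SE = 0.083 for class size.
df = n − k − 1 = 265 − 3 − 1 = 261.
t* = t_{0.005, 261} = 2.594797.
Margin = t* × SE = 2.594797 × 0.083 = 0.21537.
CI: -0.663 ± 0.21537 → (-0.878, -0.448).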